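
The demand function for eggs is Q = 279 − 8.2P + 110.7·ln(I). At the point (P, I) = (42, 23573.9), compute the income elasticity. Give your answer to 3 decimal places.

At P = 42, I = 23573.9: Q = 1049.116.
Holding P constant, ∂Q/∂I = 110.7/I = 0.00469587.
η_I = (∂Q/∂I)·(I/Q) = 0.00469587 × (23573.9/1049.116) = 0.106.

0.106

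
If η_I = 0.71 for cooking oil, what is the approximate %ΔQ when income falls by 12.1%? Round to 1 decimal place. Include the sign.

%ΔQ ≈ η × %ΔI = 0.71 × (-12.1%) = -8.6%.

-8.6%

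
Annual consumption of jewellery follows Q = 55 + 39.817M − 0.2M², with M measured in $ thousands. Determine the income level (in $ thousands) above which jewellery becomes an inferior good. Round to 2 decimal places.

dQ/dM = 39.817 − 0.4M.
The good is inferior where dQ/dM < 0. Setting dQ/dM = 0 gives M = 39.817 / 0.4 = 99.54.

99.54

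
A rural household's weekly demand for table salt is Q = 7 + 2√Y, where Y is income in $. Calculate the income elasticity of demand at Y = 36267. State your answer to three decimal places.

At Y = 36267: Q = 387.878.
dQ/dY = 2/(2√Y) = 0.00525103 at this income.
η = (dQ/dY)·(Y/Q) = 0.00525103 × (36267/387.878) = 0.491.

0.491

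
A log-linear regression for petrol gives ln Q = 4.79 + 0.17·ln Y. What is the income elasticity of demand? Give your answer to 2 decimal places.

In a log-linear demand, the coefficient on ln Y is the income elasticity.
So η = 0.17.

0.17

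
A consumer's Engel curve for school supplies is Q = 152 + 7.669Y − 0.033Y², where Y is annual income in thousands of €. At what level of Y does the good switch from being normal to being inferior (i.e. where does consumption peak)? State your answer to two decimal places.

116.20

dQ/dY = 7.669 − 0.066Y.
The good is inferior where dQ/dY < 0. Setting dQ/dY = 0 gives Y = 7.669 / 0.066 = 116.20.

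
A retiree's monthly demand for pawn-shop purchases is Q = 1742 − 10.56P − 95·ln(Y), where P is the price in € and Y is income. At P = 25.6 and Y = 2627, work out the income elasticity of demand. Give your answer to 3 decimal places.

-0.131

At P = 25.6, Y = 2627: Q = 723.672.
Holding P constant, ∂Q/∂Y = -95/Y = -0.0361629.
η_Y = (∂Q/∂Y)·(Y/Q) = -0.0361629 × (2627/723.672) = -0.131.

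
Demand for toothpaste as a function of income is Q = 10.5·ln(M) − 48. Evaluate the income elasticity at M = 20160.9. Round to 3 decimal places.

At M = 20160.9: Q = 56.071.
dQ/dM = 10.5/M = 0.00052081 at this income.
η = (dQ/dM)·(M/Q) = 0.00052081 × (20160.9/56.071) = 0.187.

0.187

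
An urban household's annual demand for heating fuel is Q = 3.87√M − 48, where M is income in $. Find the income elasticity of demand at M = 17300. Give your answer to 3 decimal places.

At M = 17300: Q = 461.019.
dQ/dM = 3.87/(2√M) = 0.0147115 at this income.
η = (dQ/dM)·(M/Q) = 0.0147115 × (17300/461.019) = 0.552.

0.552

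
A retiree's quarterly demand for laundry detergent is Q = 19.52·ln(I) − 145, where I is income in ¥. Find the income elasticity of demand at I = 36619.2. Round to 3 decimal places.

At I = 36619.2: Q = 60.123.
dQ/dI = 19.52/I = 0.000533054 at this income.
η = (dQ/dI)·(I/Q) = 0.000533054 × (36619.2/60.123) = 0.325.

0.325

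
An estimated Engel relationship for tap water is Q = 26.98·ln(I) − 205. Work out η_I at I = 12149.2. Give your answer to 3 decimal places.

0.553

At I = 12149.2: Q = 48.747.
dQ/dI = 26.98/I = 0.00222072 at this income.
η = (dQ/dI)·(I/Q) = 0.00222072 × (12149.2/48.747) = 0.553.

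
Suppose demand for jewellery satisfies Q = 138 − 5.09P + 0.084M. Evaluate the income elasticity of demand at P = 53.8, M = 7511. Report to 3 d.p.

1.274

At P = 53.8, M = 7511: Q = 495.082.
Holding P constant, ∂Q/∂M = 0.084.
η_M = (∂Q/∂M)·(M/Q) = 0.084 × (7511/495.082) = 1.274.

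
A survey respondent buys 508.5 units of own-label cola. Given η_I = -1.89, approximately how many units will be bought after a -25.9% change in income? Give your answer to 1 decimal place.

%ΔQ ≈ η × %ΔI = -1.89 × (-25.9%) = 48.951%.
New Q ≈ 508.5 × (1 + 0.48951) = 757.4.

757.4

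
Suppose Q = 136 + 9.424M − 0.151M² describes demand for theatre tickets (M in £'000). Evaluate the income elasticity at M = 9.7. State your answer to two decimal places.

0.30

At M = 9.7: Q = 213.2052.
dQ/dM = 9.424 − 0.302M = 6.49460.
η = (dQ/dM)·(M/Q) = 6.49460 × (9.7/213.2052) = 0.30.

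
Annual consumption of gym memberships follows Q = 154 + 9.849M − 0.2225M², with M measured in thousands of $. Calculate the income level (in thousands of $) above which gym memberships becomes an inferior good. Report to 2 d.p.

22.13

dQ/dM = 9.849 − 0.445M.
The good is inferior where dQ/dM < 0. Setting dQ/dM = 0 gives M = 9.849 / 0.445 = 22.13.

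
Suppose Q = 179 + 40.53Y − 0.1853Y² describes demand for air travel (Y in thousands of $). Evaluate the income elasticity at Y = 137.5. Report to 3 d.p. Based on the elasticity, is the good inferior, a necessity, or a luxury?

-0.638 (inferior good)

At Y = 137.5: Q = 2248.5469.
dQ/dY = 40.53 − 0.3706Y = -10.42750.
η = (dQ/dY)·(Y/Q) = -10.42750 × (137.5/2248.5469) = -0.638.
η < 0 ⇒ inferior good.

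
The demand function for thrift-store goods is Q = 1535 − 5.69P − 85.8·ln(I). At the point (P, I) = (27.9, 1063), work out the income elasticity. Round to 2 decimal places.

-0.11

At P = 27.9, I = 1063: Q = 778.322.
Holding P constant, ∂Q/∂I = -85.8/I = -0.080715.
η_I = (∂Q/∂I)·(I/Q) = -0.080715 × (1063/778.322) = -0.11.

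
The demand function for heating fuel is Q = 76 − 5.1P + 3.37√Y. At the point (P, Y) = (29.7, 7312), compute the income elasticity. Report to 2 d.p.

At P = 29.7, Y = 7312: Q = 212.699.
Holding P constant, ∂Q/∂Y = 3.37/(2√Y) = 0.0197052.
η_Y = (∂Q/∂Y)·(Y/Q) = 0.0197052 × (7312/212.699) = 0.68.

0.68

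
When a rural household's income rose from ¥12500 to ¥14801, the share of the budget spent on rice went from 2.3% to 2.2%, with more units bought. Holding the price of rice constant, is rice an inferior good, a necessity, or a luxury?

Quantity rises but the budget share falls as income rises, so 0 < η < 1.

necessity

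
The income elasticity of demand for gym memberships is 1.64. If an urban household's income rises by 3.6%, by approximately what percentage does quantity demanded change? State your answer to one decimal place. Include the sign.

%ΔQ ≈ η × %ΔI = 1.64 × 3.6% = 5.9%.

5.9%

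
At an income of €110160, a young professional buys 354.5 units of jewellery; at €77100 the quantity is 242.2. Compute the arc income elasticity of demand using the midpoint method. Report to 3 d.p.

1.066

ΔQ = 242.2 − 354.5 = -112.3; midpoint Q̄ = (354.5 + 242.2)/2 = 298.35.
ΔI = 77100 − 110160 = -33060; midpoint Ī = (110160 + 77100)/2 = 93630.
η = (ΔQ/Q̄) ÷ (ΔI/Ī) = (-112.3/298.35) ÷ (-33060/93630) = 1.066.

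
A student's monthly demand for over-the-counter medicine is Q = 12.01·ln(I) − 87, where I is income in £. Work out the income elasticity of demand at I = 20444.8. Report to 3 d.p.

At I = 20444.8: Q = 32.205.
dQ/dI = 12.01/I = 0.000587435 at this income.
η = (dQ/dI)·(I/Q) = 0.000587435 × (20444.8/32.205) = 0.373.

0.373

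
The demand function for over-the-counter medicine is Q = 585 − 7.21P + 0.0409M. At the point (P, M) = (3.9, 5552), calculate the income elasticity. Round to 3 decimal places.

At P = 3.9, M = 5552: Q = 783.958.
Holding P constant, ∂Q/∂M = 0.0409.
η_M = (∂Q/∂M)·(M/Q) = 0.0409 × (5552/783.958) = 0.290.

0.290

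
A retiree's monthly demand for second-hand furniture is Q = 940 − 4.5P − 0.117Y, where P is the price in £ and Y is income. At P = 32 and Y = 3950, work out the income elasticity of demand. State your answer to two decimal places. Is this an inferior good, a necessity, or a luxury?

At P = 32, Y = 3950: Q = 333.850.
Holding P constant, ∂Q/∂Y = −0.117.
η_Y = (∂Q/∂Y)·(Y/Q) = -0.117 × (3950/333.850) = -1.38.
Since η < 0, this is an inferior good.

-1.38 (inferior good)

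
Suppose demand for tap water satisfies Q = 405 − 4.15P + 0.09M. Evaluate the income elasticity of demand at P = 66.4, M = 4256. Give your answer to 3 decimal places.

At P = 66.4, M = 4256: Q = 512.480.
Holding P constant, ∂Q/∂M = 0.09.
η_M = (∂Q/∂M)·(M/Q) = 0.09 × (4256/512.480) = 0.747.

0.747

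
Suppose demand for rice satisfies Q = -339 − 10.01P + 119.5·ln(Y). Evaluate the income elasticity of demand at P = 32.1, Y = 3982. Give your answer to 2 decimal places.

At P = 32.1, Y = 3982: Q = 330.279.
Holding P constant, ∂Q/∂Y = 119.5/Y = 0.03001.
η_Y = (∂Q/∂Y)·(Y/Q) = 0.03001 × (3982/330.279) = 0.36.

0.36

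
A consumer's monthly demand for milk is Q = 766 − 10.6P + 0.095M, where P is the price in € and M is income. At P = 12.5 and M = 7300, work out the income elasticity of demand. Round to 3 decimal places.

0.523

At P = 12.5, M = 7300: Q = 1327.000.
Holding P constant, ∂Q/∂M = 0.095.
η_M = (∂Q/∂M)·(M/Q) = 0.095 × (7300/1327.000) = 0.523.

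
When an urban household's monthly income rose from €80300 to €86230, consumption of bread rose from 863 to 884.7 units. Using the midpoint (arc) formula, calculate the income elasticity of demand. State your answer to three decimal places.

0.349

ΔQ = 884.7 − 863 = 21.7; midpoint Q̄ = (863 + 884.7)/2 = 873.85.
ΔI = 86230 − 80300 = 5930; midpoint Ī = (80300 + 86230)/2 = 83265.
η = (ΔQ/Q̄) ÷ (ΔI/Ī) = (21.7/873.85) ÷ (5930/83265) = 0.349.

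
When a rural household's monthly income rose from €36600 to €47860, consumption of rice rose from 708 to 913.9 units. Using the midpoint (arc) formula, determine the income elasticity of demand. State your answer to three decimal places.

ΔQ = 913.9 − 708 = 205.9; midpoint Q̄ = (708 + 913.9)/2 = 810.95.
ΔI = 47860 − 36600 = 11260; midpoint Ī = (36600 + 47860)/2 = 42230.
η = (ΔQ/Q̄) ÷ (ΔI/Ī) = (205.9/810.95) ÷ (11260/42230) = 0.952.

0.952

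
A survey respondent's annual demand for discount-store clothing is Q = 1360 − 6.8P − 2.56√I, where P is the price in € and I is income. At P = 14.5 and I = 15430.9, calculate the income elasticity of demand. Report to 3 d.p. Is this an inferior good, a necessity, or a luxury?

At P = 14.5, I = 15430.9: Q = 943.394.
Holding P constant, ∂Q/∂I = -2.56/(2√I) = -0.0103042.
η_I = (∂Q/∂I)·(I/Q) = -0.0103042 × (15430.9/943.394) = -0.169.
Since η < 0, this is an inferior good.

-0.169 (inferior good)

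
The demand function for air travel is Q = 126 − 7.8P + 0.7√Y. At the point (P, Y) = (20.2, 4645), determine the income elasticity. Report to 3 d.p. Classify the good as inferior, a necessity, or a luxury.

At P = 20.2, Y = 4645: Q = 16.148.
Holding P constant, ∂Q/∂Y = 0.7/(2√Y) = 0.00513541.
η_Y = (∂Q/∂Y)·(Y/Q) = 0.00513541 × (4645/16.148) = 1.477.
Since η > 1, this is a luxury.

1.477 (luxury)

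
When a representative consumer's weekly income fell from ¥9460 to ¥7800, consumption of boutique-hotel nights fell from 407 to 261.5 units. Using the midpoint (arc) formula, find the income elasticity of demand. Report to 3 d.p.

ΔQ = 261.5 − 407 = -145.5; midpoint Q̄ = (407 + 261.5)/2 = 334.25.
ΔI = 7800 − 9460 = -1660; midpoint Ī = (9460 + 7800)/2 = 8630.
η = (ΔQ/Q̄) ÷ (ΔI/Ī) = (-145.5/334.25) ÷ (-1660/8630) = 2.263.

2.263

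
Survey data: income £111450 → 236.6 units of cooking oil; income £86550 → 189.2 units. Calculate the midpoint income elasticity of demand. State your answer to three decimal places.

ΔQ = 189.2 − 236.6 = -47.4; midpoint Q̄ = (236.6 + 189.2)/2 = 212.9.
ΔI = 86550 − 111450 = -24900; midpoint Ī = (111450 + 86550)/2 = 99000.
η = (ΔQ/Q̄) ÷ (ΔI/Ī) = (-47.4/212.9) ÷ (-24900/99000) = 0.885.

0.885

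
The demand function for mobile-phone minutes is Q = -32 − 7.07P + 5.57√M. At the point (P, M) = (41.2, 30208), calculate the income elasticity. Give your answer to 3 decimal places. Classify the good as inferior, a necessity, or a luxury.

At P = 41.2, M = 30208: Q = 644.807.
Holding P constant, ∂Q/∂M = 5.57/(2√M) = 0.0160238.
η_M = (∂Q/∂M)·(M/Q) = 0.0160238 × (30208/644.807) = 0.751.
Since 0 < η < 1, this is a necessity.

0.751 (necessity)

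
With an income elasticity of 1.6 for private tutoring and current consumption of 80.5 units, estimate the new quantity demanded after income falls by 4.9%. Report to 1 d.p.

%ΔQ ≈ η × %ΔI = 1.6 × (-4.9%) = -7.84%.
New Q ≈ 80.5 × (1 − 0.0784) = 74.2.

74.2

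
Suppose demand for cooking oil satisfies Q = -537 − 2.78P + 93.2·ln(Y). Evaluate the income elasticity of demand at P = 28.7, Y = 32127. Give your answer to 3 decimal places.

At P = 28.7, Y = 32127: Q = 350.393.
Holding P constant, ∂Q/∂Y = 93.2/Y = 0.00290099.
η_Y = (∂Q/∂Y)·(Y/Q) = 0.00290099 × (32127/350.393) = 0.266.

0.266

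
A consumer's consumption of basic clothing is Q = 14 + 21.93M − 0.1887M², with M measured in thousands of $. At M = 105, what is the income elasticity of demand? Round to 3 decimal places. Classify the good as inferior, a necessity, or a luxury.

-7.866 (inferior good)

At M = 105: Q = 236.2325.
dQ/dM = 21.93 − 0.3774M = -17.69700.
η = (dQ/dM)·(M/Q) = -17.69700 × (105/236.2325) = -7.866.
η < 0 ⇒ inferior good.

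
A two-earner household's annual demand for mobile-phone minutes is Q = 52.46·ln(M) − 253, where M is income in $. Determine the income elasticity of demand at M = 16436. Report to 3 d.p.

At M = 16436: Q = 256.241.
dQ/dM = 52.46/M = 0.00319177 at this income.
η = (dQ/dM)·(M/Q) = 0.00319177 × (16436/256.241) = 0.205.

0.205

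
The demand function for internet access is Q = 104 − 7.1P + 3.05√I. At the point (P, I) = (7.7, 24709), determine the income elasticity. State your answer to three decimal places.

0.453

At P = 7.7, I = 24709: Q = 528.762.
Holding P constant, ∂Q/∂I = 3.05/(2√I) = 0.00970158.
η_I = (∂Q/∂I)·(I/Q) = 0.00970158 × (24709/528.762) = 0.453.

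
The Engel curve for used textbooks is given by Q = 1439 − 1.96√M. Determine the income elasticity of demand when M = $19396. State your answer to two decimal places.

-0.12

At M = 19396: Q = 1166.032.
dQ/dM = -1.96/(2√M) = -0.00703672 at this income.
η = (dQ/dM)·(M/Q) = -0.00703672 × (19396/1166.032) = -0.12.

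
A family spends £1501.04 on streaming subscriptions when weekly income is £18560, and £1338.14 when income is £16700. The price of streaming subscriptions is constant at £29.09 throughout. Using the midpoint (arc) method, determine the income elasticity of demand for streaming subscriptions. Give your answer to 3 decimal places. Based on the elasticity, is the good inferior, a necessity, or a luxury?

1.088 (luxury)

With a constant price, Q₁ = 1501.04/29.09 = 51.600 and Q₂ = 1338.14/29.09 = 46.000 (equivalently, work directly with expenditure since P cancels).
Midpoint %ΔQ = (1338.14 − 1501.04)/1419.59 = -0.11475; midpoint %ΔI = (16700 − 18560)/17630 = -0.10550.
η = -0.11475 / -0.10550 = 1.088.
η > 1 ⇒ luxury.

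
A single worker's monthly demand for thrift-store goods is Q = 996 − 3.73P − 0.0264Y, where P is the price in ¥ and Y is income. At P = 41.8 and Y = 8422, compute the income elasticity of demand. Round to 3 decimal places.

At P = 41.8, Y = 8422: Q = 617.745.
Holding P constant, ∂Q/∂Y = −0.0264.
η_Y = (∂Q/∂Y)·(Y/Q) = -0.0264 × (8422/617.745) = -0.360.

-0.360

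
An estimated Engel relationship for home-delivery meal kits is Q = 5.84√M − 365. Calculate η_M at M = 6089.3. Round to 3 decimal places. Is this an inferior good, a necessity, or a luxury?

At M = 6089.3: Q = 90.718.
dQ/dM = 5.84/(2√M) = 0.0374196 at this income.
η = (dQ/dM)·(M/Q) = 0.0374196 × (6089.3/90.718) = 2.512.
Since η > 1, the good is a luxury.

2.512 (luxury)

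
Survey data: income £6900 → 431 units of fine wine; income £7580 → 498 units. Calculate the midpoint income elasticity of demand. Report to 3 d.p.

ΔQ = 498 − 431 = 67; midpoint Q̄ = (431 + 498)/2 = 464.5.
ΔI = 7580 − 6900 = 680; midpoint Ī = (6900 + 7580)/2 = 7240.
η = (ΔQ/Q̄) ÷ (ΔI/Ī) = (67/464.5) ÷ (680/7240) = 1.536.

1.536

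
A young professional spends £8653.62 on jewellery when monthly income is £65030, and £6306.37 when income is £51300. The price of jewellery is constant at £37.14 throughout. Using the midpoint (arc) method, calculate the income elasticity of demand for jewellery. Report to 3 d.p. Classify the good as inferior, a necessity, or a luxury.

1.329 (luxury)

With a constant price, Q₁ = 8653.62/37.14 = 233.000 and Q₂ = 6306.37/37.14 = 169.800 (equivalently, work directly with expenditure since P cancels).
Midpoint %ΔQ = (6306.37 − 8653.62)/7480.00 = -0.31380; midpoint %ΔI = (51300 − 65030)/58165 = -0.23605.
η = -0.31380 / -0.23605 = 1.329.
η > 1 ⇒ luxury.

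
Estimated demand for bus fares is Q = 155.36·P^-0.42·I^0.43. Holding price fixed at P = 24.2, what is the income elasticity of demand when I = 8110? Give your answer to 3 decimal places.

0.430

For a multiplicative demand Q = A·P^α·I^β, the income elasticity is β everywhere.
Here β = 0.43, so η = 0.430.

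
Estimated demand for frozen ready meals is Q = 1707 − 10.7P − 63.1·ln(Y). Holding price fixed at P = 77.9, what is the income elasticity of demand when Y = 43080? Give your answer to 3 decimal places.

At P = 77.9, Y = 43080: Q = 200.142.
Holding P constant, ∂Q/∂Y = -63.1/Y = -0.00146472.
η_Y = (∂Q/∂Y)·(Y/Q) = -0.00146472 × (43080/200.142) = -0.315.

-0.315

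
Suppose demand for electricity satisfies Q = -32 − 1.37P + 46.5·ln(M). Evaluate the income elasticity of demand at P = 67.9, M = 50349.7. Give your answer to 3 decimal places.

At P = 67.9, M = 50349.7: Q = 378.421.
Holding P constant, ∂Q/∂M = 46.5/M = 0.000923541.
η_M = (∂Q/∂M)·(M/Q) = 0.000923541 × (50349.7/378.421) = 0.123.

0.123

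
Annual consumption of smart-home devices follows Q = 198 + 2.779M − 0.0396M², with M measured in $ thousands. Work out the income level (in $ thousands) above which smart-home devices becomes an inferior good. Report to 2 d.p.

35.09

dQ/dM = 2.779 − 0.0792M.
The good is inferior where dQ/dM < 0. Setting dQ/dM = 0 gives M = 2.779 / 0.0792 = 35.09.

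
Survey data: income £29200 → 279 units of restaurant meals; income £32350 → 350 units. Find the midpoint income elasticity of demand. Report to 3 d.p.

ΔQ = 350 − 279 = 71; midpoint Q̄ = (279 + 350)/2 = 314.5.
ΔI = 32350 − 29200 = 3150; midpoint Ī = (29200 + 32350)/2 = 30775.
η = (ΔQ/Q̄) ÷ (ΔI/Ī) = (71/314.5) ÷ (3150/30775) = 2.206.

2.206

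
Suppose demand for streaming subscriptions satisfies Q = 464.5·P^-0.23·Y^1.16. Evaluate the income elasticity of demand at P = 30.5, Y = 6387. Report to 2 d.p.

For a multiplicative demand Q = A·P^α·Y^β, the income elasticity is β everywhere.
Here β = 1.16, so η = 1.16.

1.16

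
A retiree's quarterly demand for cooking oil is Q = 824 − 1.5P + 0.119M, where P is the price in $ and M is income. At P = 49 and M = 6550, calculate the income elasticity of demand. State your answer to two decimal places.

At P = 49, M = 6550: Q = 1529.950.
Holding P constant, ∂Q/∂M = 0.119.
η_M = (∂Q/∂M)·(M/Q) = 0.119 × (6550/1529.950) = 0.51.

0.51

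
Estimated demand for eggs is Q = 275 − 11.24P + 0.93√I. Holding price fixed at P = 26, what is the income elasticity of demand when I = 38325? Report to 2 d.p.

At P = 26, I = 38325: Q = 164.824.
Holding P constant, ∂Q/∂I = 0.93/(2√I) = 0.00237526.
η_I = (∂Q/∂I)·(I/Q) = 0.00237526 × (38325/164.824) = 0.55.

0.55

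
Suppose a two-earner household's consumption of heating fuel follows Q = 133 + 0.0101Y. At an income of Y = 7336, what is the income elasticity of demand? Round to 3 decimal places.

0.358

At Y = 7336: Q = 207.094.
dQ/dY = 0.0101.
η = (dQ/dY)·(Y/Q) = 0.0101 × (7336/207.094) = 0.358.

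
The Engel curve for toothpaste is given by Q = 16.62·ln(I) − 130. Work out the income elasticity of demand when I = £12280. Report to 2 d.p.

0.63

At I = 12280: Q = 26.489.
dQ/dI = 16.62/I = 0.00135342 at this income.
η = (dQ/dI)·(I/Q) = 0.00135342 × (12280/26.489) = 0.63.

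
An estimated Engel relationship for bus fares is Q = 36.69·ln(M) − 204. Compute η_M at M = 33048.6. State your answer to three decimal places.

At M = 33048.6: Q = 177.786.
dQ/dM = 36.69/M = 0.00111018 at this income.
η = (dQ/dM)·(M/Q) = 0.00111018 × (33048.6/177.786) = 0.206.

0.206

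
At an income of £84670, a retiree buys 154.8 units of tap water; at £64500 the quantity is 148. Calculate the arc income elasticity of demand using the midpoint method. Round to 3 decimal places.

0.166

ΔQ = 148 − 154.8 = -6.8; midpoint Q̄ = (154.8 + 148)/2 = 151.4.
ΔI = 64500 − 84670 = -20170; midpoint Ī = (84670 + 64500)/2 = 74585.
η = (ΔQ/Q̄) ÷ (ΔI/Ī) = (-6.8/151.4) ÷ (-20170/74585) = 0.166.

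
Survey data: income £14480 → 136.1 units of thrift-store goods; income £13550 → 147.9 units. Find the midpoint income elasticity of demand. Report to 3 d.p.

-1.252

ΔQ = 147.9 − 136.1 = 11.8; midpoint Q̄ = (136.1 + 147.9)/2 = 142.
ΔI = 13550 − 14480 = -930; midpoint Ī = (14480 + 13550)/2 = 14015.
η = (ΔQ/Q̄) ÷ (ΔI/Ī) = (11.8/142) ÷ (-930/14015) = -1.252.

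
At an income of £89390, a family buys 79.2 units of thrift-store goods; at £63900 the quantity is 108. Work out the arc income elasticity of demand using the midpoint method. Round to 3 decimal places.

-0.925

ΔQ = 108 − 79.2 = 28.8; midpoint Q̄ = (79.2 + 108)/2 = 93.6.
ΔI = 63900 − 89390 = -25490; midpoint Ī = (89390 + 63900)/2 = 76645.
η = (ΔQ/Q̄) ÷ (ΔI/Ī) = (28.8/93.6) ÷ (-25490/76645) = -0.925.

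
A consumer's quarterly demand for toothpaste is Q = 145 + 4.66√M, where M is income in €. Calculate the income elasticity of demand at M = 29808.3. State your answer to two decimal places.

0.42

At M = 29808.3: Q = 949.553.
dQ/dM = 4.66/(2√M) = 0.0134954 at this income.
η = (dQ/dM)·(M/Q) = 0.0134954 × (29808.3/949.553) = 0.42.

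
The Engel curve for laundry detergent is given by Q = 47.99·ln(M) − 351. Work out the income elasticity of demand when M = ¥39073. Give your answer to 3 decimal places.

0.307

At M = 39073: Q = 156.407.
dQ/dM = 47.99/M = 0.00122821 at this income.
η = (dQ/dM)·(M/Q) = 0.00122821 × (39073/156.407) = 0.307.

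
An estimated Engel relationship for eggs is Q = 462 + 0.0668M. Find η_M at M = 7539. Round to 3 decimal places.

0.522

At M = 7539: Q = 965.605.
dQ/dM = 0.0668.
η = (dQ/dM)·(M/Q) = 0.0668 × (7539/965.605) = 0.522.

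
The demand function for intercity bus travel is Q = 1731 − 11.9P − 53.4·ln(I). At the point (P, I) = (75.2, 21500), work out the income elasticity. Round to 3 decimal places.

-0.176

At P = 75.2, I = 21500: Q = 303.412.
Holding P constant, ∂Q/∂I = -53.4/I = -0.00248372.
η_I = (∂Q/∂I)·(I/Q) = -0.00248372 × (21500/303.412) = -0.176.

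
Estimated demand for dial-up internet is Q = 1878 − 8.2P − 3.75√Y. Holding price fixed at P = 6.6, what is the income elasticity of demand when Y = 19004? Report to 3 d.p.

-0.198

At P = 6.6, Y = 19004: Q = 1306.924.
Holding P constant, ∂Q/∂Y = -3.75/(2√Y) = -0.0136012.
η_Y = (∂Q/∂Y)·(Y/Q) = -0.0136012 × (19004/1306.924) = -0.198.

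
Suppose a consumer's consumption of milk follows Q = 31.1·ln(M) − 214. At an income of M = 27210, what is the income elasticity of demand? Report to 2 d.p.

0.30

At M = 27210: Q = 103.573.
dQ/dM = 31.1/M = 0.00114296 at this income.
η = (dQ/dM)·(M/Q) = 0.00114296 × (27210/103.573) = 0.30.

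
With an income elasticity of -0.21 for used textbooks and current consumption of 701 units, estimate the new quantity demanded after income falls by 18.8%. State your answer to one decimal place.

%ΔQ ≈ η × %ΔI = -0.21 × (-18.8%) = 3.948%.
New Q ≈ 701 × (1 + 0.03948) = 728.7.

728.7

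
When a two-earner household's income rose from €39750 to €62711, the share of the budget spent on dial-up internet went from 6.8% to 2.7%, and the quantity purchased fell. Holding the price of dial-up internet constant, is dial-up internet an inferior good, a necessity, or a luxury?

inferior good

Quantity demanded falls as income rises, so η < 0.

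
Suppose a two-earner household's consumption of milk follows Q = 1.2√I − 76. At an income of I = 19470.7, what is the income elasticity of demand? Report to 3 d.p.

0.916

At I = 19470.7: Q = 91.445.
dQ/dI = 1.2/(2√I) = 0.00429992 at this income.
η = (dQ/dI)·(I/Q) = 0.00429992 × (19470.7/91.445) = 0.916.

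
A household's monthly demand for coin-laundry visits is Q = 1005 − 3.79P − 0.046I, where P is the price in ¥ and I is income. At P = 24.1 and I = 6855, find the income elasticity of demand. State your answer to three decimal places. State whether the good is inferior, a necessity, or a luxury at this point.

At P = 24.1, I = 6855: Q = 598.331.
Holding P constant, ∂Q/∂I = −0.046.
η_I = (∂Q/∂I)·(I/Q) = -0.046 × (6855/598.331) = -0.527.
Since η < 0, this is an inferior good.

-0.527 (inferior good)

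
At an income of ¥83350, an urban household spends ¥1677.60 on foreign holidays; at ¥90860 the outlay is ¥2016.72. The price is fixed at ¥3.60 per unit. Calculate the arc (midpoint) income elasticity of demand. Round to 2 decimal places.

2.13

With a constant price, Q₁ = 1677.60/3.60 = 466.000 and Q₂ = 2016.72/3.60 = 560.200 (equivalently, work directly with expenditure since P cancels).
Midpoint %ΔQ = (2016.72 − 1677.60)/1847.16 = 0.18359; midpoint %ΔI = (90860 − 83350)/87105 = 0.08622.
η = 0.18359 / 0.08622 = 2.13.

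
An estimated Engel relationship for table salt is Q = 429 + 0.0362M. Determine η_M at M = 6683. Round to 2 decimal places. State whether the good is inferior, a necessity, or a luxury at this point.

At M = 6683: Q = 670.925.
dQ/dM = 0.0362.
η = (dQ/dM)·(M/Q) = 0.0362 × (6683/670.925) = 0.36.
Since 0 < η < 1, the good is a necessity.

0.36 (necessity)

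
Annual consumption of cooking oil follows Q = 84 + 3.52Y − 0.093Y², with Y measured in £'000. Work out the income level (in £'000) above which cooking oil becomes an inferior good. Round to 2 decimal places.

dQ/dY = 3.52 − 0.186Y.
The good is inferior where dQ/dY < 0. Setting dQ/dY = 0 gives Y = 3.52 / 0.186 = 18.92.

18.92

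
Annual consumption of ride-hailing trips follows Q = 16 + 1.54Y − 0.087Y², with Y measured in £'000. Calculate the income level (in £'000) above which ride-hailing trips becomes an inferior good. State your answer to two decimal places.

8.85

dQ/dY = 1.54 − 0.174Y.
The good is inferior where dQ/dY < 0. Setting dQ/dY = 0 gives Y = 1.54 / 0.174 = 8.85.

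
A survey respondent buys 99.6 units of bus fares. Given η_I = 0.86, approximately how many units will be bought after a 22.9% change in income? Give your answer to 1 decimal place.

119.2

%ΔQ ≈ η × %ΔI = 0.86 × 22.9% = 19.694%.
New Q ≈ 99.6 × (1 + 0.19694) = 119.2.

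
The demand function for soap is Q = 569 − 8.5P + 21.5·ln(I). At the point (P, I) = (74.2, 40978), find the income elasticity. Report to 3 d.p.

At P = 74.2, I = 40978: Q = 166.647.
Holding P constant, ∂Q/∂I = 21.5/I = 0.000524672.
η_I = (∂Q/∂I)·(I/Q) = 0.000524672 × (40978/166.647) = 0.129.

0.129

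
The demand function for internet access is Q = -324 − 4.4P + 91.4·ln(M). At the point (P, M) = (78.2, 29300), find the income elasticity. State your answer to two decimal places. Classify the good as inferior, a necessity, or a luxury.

At P = 78.2, M = 29300: Q = 272.000.
Holding P constant, ∂Q/∂M = 91.4/M = 0.00311945.
η_M = (∂Q/∂M)·(M/Q) = 0.00311945 × (29300/272.000) = 0.34.
Since 0 < η < 1, this is a necessity.

0.34 (necessity)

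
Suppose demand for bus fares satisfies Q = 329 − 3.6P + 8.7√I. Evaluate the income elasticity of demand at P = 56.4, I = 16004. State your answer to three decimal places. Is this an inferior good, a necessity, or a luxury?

At P = 56.4, I = 16004: Q = 1226.570.
Holding P constant, ∂Q/∂I = 8.7/(2√I) = 0.0343855.
η_I = (∂Q/∂I)·(I/Q) = 0.0343855 × (16004/1226.570) = 0.449.
Since 0 < η < 1, this is a necessity.

0.449 (necessity)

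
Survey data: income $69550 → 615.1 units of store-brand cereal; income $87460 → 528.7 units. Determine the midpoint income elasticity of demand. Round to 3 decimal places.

-0.662

ΔQ = 528.7 − 615.1 = -86.4; midpoint Q̄ = (615.1 + 528.7)/2 = 571.9.
ΔI = 87460 − 69550 = 17910; midpoint Ī = (69550 + 87460)/2 = 78505.
η = (ΔQ/Q̄) ÷ (ΔI/Ī) = (-86.4/571.9) ÷ (17910/78505) = -0.662.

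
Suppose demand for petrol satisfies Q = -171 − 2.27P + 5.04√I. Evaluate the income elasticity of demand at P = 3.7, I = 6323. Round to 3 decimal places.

At P = 3.7, I = 6323: Q = 221.368.
Holding P constant, ∂Q/∂I = 5.04/(2√I) = 0.0316912.
η_I = (∂Q/∂I)·(I/Q) = 0.0316912 × (6323/221.368) = 0.905.

0.905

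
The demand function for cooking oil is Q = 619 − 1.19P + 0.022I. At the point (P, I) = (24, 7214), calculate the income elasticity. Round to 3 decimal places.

0.212

At P = 24, I = 7214: Q = 749.148.
Holding P constant, ∂Q/∂I = 0.022.
η_I = (∂Q/∂I)·(I/Q) = 0.022 × (7214/749.148) = 0.212.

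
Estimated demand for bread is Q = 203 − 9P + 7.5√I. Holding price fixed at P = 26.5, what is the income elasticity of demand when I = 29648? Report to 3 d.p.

At P = 26.5, I = 29648: Q = 1255.895.
Holding P constant, ∂Q/∂I = 7.5/(2√I) = 0.0217788.
η_I = (∂Q/∂I)·(I/Q) = 0.0217788 × (29648/1255.895) = 0.514.

0.514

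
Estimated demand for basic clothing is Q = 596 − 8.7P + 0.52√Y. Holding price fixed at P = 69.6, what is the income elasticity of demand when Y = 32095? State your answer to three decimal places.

0.557

At P = 69.6, Y = 32095: Q = 83.638.
Holding P constant, ∂Q/∂Y = 0.52/(2√Y) = 0.00145129.
η_Y = (∂Q/∂Y)·(Y/Q) = 0.00145129 × (32095/83.638) = 0.557.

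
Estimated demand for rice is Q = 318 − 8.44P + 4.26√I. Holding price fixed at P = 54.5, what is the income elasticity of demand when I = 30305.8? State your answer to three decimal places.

At P = 54.5, I = 30305.8: Q = 599.625.
Holding P constant, ∂Q/∂I = 4.26/(2√I) = 0.0122354.
η_I = (∂Q/∂I)·(I/Q) = 0.0122354 × (30305.8/599.625) = 0.618.

0.618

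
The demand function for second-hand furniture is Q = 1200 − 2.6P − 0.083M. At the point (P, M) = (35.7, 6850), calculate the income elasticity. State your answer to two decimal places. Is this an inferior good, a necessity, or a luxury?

At P = 35.7, M = 6850: Q = 538.630.
Holding P constant, ∂Q/∂M = −0.083.
η_M = (∂Q/∂M)·(M/Q) = -0.083 × (6850/538.630) = -1.06.
Since η < 0, this is an inferior good.

-1.06 (inferior good)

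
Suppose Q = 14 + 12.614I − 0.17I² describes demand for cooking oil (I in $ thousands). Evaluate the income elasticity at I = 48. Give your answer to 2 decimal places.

At I = 48: Q = 227.7920.
dQ/dI = 12.614 − 0.34I = -3.70600.
η = (dQ/dI)·(I/Q) = -3.70600 × (48/227.7920) = -0.78.

-0.78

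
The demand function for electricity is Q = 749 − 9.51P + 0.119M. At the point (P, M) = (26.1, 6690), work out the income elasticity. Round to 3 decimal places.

0.614

At P = 26.1, M = 6690: Q = 1296.899.
Holding P constant, ∂Q/∂M = 0.119.
η_M = (∂Q/∂M)·(M/Q) = 0.119 × (6690/1296.899) = 0.614.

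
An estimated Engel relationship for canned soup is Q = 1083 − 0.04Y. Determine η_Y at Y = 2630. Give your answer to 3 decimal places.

At Y = 2630: Q = 977.800.
dQ/dY = −0.04.
η = (dQ/dY)·(Y/Q) = -0.04 × (2630/977.800) = -0.108.

-0.108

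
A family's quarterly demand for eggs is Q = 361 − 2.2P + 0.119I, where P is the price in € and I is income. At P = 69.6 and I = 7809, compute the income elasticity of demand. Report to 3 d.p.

0.817

At P = 69.6, I = 7809: Q = 1137.151.
Holding P constant, ∂Q/∂I = 0.119.
η_I = (∂Q/∂I)·(I/Q) = 0.119 × (7809/1137.151) = 0.817.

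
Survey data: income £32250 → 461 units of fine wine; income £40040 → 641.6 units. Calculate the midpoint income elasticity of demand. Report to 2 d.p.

ΔQ = 641.6 − 461 = 180.6; midpoint Q̄ = (461 + 641.6)/2 = 551.3.
ΔI = 40040 − 32250 = 7790; midpoint Ī = (32250 + 40040)/2 = 36145.
η = (ΔQ/Q̄) ÷ (ΔI/Ī) = (180.6/551.3) ÷ (7790/36145) = 1.52.

1.52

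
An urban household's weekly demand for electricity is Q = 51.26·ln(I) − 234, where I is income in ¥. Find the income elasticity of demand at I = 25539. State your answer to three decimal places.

0.179

At I = 25539: Q = 286.185.
dQ/dI = 51.26/I = 0.00200713 at this income.
η = (dQ/dI)·(I/Q) = 0.00200713 × (25539/286.185) = 0.179.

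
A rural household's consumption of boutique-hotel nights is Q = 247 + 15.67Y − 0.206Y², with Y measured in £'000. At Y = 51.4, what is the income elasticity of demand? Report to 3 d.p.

-0.557

At Y = 51.4: Q = 508.1942.
dQ/dY = 15.67 − 0.412Y = -5.50680.
η = (dQ/dY)·(Y/Q) = -5.50680 × (51.4/508.1942) = -0.557.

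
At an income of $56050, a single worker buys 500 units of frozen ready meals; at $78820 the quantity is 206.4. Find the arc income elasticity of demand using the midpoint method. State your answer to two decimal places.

-2.46

ΔQ = 206.4 − 500 = -293.6; midpoint Q̄ = (500 + 206.4)/2 = 353.2.
ΔI = 78820 − 56050 = 22770; midpoint Ī = (56050 + 78820)/2 = 67435.
η = (ΔQ/Q̄) ÷ (ΔI/Ī) = (-293.6/353.2) ÷ (22770/67435) = -2.46.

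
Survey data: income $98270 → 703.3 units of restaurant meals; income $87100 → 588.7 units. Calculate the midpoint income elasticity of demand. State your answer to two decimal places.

ΔQ = 588.7 − 703.3 = -114.6; midpoint Q̄ = (703.3 + 588.7)/2 = 646.
ΔI = 87100 − 98270 = -11170; midpoint Ī = (98270 + 87100)/2 = 92685.
η = (ΔQ/Q̄) ÷ (ΔI/Ī) = (-114.6/646) ÷ (-11170/92685) = 1.47.

1.47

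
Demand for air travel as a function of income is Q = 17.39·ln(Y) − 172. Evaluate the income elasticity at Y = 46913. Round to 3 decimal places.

At Y = 46913: Q = 15.048.
dQ/dY = 17.39/Y = 0.000370686 at this income.
η = (dQ/dY)·(Y/Q) = 0.000370686 × (46913/15.048) = 1.156.

1.156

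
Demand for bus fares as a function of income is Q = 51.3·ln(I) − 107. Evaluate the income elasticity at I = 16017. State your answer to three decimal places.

0.132

At I = 16017: Q = 389.656.
dQ/dI = 51.3/I = 0.00320285 at this income.
η = (dQ/dI)·(I/Q) = 0.00320285 × (16017/389.656) = 0.132.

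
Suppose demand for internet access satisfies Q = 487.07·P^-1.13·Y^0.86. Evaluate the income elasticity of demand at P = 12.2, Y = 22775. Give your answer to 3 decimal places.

For a multiplicative demand Q = A·P^α·Y^β, the income elasticity is β everywhere.
Here β = 0.86, so η = 0.860.

0.860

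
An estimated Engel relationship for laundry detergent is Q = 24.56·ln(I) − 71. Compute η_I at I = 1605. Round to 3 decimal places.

0.223

At I = 1605: Q = 110.274.
dQ/dI = 24.56/I = 0.0153022 at this income.
η = (dQ/dI)·(I/Q) = 0.0153022 × (1605/110.274) = 0.223.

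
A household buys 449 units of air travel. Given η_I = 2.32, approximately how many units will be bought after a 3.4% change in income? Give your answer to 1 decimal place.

%ΔQ ≈ η × %ΔI = 2.32 × 3.4% = 7.888%.
New Q ≈ 449 × (1 + 0.07888) = 484.4.

484.4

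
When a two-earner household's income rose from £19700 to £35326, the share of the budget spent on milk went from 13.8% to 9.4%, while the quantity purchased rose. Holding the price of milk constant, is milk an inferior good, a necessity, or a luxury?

necessity

Quantity rises but the budget share falls as income rises, so 0 < η < 1.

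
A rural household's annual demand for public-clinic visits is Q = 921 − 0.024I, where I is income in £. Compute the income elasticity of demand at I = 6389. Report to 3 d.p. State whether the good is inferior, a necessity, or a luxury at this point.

At I = 6389: Q = 767.664.
dQ/dI = −0.024.
η = (dQ/dI)·(I/Q) = -0.024 × (6389/767.664) = -0.200.
Since η < 0, the good is an inferior good.

-0.200 (inferior good)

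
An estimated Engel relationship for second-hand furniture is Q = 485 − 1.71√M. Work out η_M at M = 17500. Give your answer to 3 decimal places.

-0.437

At M = 17500: Q = 258.788.
dQ/dM = -1.71/(2√M) = -0.00646319 at this income.
η = (dQ/dM)·(M/Q) = -0.00646319 × (17500/258.788) = -0.437.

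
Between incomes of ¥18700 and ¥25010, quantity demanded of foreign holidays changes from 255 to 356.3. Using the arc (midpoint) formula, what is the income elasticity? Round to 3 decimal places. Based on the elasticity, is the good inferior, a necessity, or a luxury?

1.148 (luxury)

ΔQ = 356.3 − 255 = 101.3; midpoint Q̄ = (255 + 356.3)/2 = 305.65.
ΔI = 25010 − 18700 = 6310; midpoint Ī = (18700 + 25010)/2 = 21855.
η = (ΔQ/Q̄) ÷ (ΔI/Ī) = (101.3/305.65) ÷ (6310/21855) = 1.148.
η > 1 ⇒ luxury.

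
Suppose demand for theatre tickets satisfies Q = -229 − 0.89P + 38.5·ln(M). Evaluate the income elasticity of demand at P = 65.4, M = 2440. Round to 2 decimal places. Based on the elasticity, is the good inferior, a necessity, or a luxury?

At P = 65.4, M = 2440: Q = 13.085.
Holding P constant, ∂Q/∂M = 38.5/M = 0.0157787.
η_M = (∂Q/∂M)·(M/Q) = 0.0157787 × (2440/13.085) = 2.94.
Since η > 1, this is a luxury.

2.94 (luxury)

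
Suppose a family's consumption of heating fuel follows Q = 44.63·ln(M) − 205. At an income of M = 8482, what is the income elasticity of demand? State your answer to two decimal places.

0.22

At M = 8482: Q = 198.710.
dQ/dM = 44.63/M = 0.00526173 at this income.
η = (dQ/dM)·(M/Q) = 0.00526173 × (8482/198.710) = 0.22.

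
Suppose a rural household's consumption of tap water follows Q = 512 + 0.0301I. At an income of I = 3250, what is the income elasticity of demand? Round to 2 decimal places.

At I = 3250: Q = 609.825.
dQ/dI = 0.0301.
η = (dQ/dI)·(I/Q) = 0.0301 × (3250/609.825) = 0.16.

0.16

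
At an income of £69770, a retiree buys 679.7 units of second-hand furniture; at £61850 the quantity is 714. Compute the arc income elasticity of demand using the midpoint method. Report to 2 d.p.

-0.41

ΔQ = 714 − 679.7 = 34.3; midpoint Q̄ = (679.7 + 714)/2 = 696.85.
ΔI = 61850 − 69770 = -7920; midpoint Ī = (69770 + 61850)/2 = 65810.
η = (ΔQ/Q̄) ÷ (ΔI/Ī) = (34.3/696.85) ÷ (-7920/65810) = -0.41.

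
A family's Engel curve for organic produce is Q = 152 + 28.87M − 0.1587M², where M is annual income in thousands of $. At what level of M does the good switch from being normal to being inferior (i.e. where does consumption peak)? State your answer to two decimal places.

90.96

dQ/dM = 28.87 − 0.3174M.
The good is inferior where dQ/dM < 0. Setting dQ/dM = 0 gives M = 28.87 / 0.3174 = 90.96.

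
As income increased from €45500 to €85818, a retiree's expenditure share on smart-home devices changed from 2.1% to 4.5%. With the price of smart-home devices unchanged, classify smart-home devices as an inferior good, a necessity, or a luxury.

luxury

The budget share rises as income rises, so η > 1.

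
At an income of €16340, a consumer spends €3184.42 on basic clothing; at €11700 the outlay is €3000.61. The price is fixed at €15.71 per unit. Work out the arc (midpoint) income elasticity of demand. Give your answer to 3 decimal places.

0.180

With a constant price, Q₁ = 3184.42/15.71 = 202.700 and Q₂ = 3000.61/15.71 = 191.000 (equivalently, work directly with expenditure since P cancels).
Midpoint %ΔQ = (3000.61 − 3184.42)/3092.52 = -0.05944; midpoint %ΔI = (11700 − 16340)/14020 = -0.33096.
η = -0.05944 / -0.33096 = 0.180.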